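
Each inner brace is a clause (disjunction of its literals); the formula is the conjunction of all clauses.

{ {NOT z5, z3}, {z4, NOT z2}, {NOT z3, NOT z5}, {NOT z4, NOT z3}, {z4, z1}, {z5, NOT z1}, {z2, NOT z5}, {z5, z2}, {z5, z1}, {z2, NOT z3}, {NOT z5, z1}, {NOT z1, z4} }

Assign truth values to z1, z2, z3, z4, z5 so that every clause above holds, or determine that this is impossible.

Branch on z5: set z5 = false.
The clause (NOT z1) is unit, so z1 = false.
Now (z1) is unsatisfied and unit — conflict.
Undo z5 and try z5 = true.
The clause (z3) is unit, so z3 = true.
Now (NOT z3) is unsatisfied and unit — conflict.
Either choice for z5 ends in contradiction.

UNSATISFIABLE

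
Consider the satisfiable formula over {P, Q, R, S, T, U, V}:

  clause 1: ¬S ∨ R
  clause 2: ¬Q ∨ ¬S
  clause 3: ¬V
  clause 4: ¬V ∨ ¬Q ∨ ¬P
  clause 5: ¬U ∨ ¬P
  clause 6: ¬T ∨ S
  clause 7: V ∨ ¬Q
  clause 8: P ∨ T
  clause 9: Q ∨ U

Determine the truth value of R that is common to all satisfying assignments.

True

Suppose R = False.
Unit clause (¬S) forces S = False.
Unit clause (¬V) forces V = False.
Unit clause (¬T) forces T = False.
Unit clause (¬Q) forces Q = False.
Unit clause (P) forces P = True.
Unit clause (¬U) forces U = False.
But (U) is also a unit clause — contradiction.
So every satisfying assignment has R = True.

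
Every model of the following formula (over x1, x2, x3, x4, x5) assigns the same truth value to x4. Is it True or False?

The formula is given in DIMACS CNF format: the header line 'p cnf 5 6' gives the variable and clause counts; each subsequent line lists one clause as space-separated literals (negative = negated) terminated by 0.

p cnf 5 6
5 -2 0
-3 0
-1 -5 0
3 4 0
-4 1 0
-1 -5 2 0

Suppose x4 = False.
Unit clause (¬x3) forces x3 = False.
Now (x3) is unsatisfied and unit — conflict.
So every satisfying assignment has x4 = True.

True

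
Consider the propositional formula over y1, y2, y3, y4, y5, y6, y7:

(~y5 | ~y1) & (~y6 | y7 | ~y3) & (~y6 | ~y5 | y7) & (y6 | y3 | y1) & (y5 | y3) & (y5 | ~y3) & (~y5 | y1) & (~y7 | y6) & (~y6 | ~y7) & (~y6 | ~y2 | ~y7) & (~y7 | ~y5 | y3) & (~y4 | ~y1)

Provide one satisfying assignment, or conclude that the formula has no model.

Branch on y5: set y5 = 0.
The clause (y3) is unit, so y3 = 1.
Now (~y3) is unsatisfied and unit — conflict.
So y5 must be the other value — set y5 = 1.
The clause (~y1) is unit, so y1 = 0.
Now (y1) is unsatisfied and unit — conflict.
Both values of y5 lead to a conflict.

UNSATISFIABLE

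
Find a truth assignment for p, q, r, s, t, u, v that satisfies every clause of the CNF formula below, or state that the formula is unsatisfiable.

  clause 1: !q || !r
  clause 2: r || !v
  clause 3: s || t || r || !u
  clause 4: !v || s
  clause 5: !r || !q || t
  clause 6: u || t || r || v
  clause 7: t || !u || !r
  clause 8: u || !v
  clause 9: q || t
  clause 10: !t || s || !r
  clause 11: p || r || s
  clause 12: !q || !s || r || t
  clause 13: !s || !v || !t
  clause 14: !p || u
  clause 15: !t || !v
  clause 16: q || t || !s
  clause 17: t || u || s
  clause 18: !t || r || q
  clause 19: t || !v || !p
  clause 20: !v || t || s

p ↦ false; q ↦ true; r ↦ false; s ↦ true; t ↦ true; u ↦ true; v ↦ false

Case q = true:
The clause (!r) is unit, so r = false.
The clause (!v) is unit, so v = false.
Case u = true:
Case s = true:
The clause (t) is unit, so t = true.
No clause remains; p is free.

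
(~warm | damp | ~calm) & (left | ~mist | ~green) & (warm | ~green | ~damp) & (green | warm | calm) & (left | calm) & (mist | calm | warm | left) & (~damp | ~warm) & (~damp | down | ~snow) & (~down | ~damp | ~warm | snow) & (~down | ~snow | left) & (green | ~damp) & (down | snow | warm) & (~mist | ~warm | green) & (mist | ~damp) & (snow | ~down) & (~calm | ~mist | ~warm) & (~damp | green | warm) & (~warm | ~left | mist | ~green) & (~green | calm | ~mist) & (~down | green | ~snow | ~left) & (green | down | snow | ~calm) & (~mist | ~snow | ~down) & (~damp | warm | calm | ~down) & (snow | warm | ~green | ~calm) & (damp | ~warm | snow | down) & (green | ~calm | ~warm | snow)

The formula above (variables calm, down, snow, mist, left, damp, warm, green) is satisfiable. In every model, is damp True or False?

Suppose damp = 1.
(~warm) alone gives warm = 0.
(~green) alone gives green = 0.
That conflicts with the unit clause (green).
So every satisfying assignment has damp = False.

False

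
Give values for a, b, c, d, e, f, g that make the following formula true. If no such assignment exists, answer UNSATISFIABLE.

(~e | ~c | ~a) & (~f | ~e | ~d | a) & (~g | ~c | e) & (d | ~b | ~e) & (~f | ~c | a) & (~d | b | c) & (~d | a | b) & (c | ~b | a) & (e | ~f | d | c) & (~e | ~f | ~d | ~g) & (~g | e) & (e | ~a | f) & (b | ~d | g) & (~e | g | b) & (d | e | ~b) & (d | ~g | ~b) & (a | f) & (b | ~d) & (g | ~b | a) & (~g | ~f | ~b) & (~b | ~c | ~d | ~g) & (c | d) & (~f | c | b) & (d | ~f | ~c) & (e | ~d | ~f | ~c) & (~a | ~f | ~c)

Suppose g = 0.
Suppose b = 1.
The clause (a) is unit, so a = 1.
Suppose e = 1.
The clause (~c) is unit, so c = 0.
The clause (d) is unit, so d = 1.
Every clause is now satisfied; f is unconstrained.

a=1, b=1, c=0, d=1, e=1, f=0, g=0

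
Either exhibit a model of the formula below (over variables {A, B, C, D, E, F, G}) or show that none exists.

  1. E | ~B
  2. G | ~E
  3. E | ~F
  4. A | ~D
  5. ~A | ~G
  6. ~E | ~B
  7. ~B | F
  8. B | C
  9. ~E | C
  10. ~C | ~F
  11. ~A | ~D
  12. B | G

Branch on E: set E = 0.
Unit clause (~B) forces B = 0.
Unit clause (~F) forces F = 0.
Unit clause (C) forces C = 1.
Unit clause (G) forces G = 1.
Unit clause (~A) forces A = 0.
Unit clause (~D) forces D = 0.
All clauses are satisfied.

A=0, B=0, C=1, D=0, E=0, F=0, G=1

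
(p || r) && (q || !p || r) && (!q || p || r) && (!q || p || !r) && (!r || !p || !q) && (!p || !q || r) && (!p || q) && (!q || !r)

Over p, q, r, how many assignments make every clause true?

There are 2^3 = 8 truth assignments over (p, q, r).
Check each against the 8 clauses (columns in the order p, q, r):
  F F F  ✗ fails (p || r)
  F F T  ✓ satisfies all
  F T F  ✗ fails (p || r)
  F T T  ✗ fails (!q || p || !r)
  T F F  ✗ fails (q || !p || r)
  T F T  ✗ fails (!p || q)
  T T F  ✗ fails (!p || !q || r)
  T T T  ✗ fails (!r || !p || !q)
1 of the 8 rows is a model.

1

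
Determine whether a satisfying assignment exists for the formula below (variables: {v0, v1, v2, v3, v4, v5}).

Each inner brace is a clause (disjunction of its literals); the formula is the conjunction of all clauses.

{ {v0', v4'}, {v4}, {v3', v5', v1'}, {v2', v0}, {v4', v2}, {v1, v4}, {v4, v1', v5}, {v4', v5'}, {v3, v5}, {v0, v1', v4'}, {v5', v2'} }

No

Unit clause (v4) forces v4 = 1.
Unit clause (v0') forces v0 = 0.
Unit clause (v2') forces v2 = 0.
That conflicts with the unit clause (v2).
No assignment satisfies every clause.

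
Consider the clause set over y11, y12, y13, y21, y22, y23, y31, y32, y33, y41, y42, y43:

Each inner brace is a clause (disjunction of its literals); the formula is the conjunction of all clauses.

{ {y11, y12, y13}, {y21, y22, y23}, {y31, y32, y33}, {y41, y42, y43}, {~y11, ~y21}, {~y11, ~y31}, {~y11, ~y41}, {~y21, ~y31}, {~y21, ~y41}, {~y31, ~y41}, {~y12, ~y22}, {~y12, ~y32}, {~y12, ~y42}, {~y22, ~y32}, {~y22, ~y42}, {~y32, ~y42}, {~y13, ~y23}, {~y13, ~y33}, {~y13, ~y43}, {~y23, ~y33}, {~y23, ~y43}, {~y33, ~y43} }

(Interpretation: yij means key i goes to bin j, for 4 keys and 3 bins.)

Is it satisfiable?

Case y11 = 0:
Case y12 = 1:
(~y22) alone gives y22 = 0.
(~y32) alone gives y32 = 0.
(~y42) alone gives y42 = 0.
Case y21 = 1:
(~y31) alone gives y31 = 0.
(y33) alone gives y33 = 1.
(~y41) alone gives y41 = 0.
(y43) alone gives y43 = 1.
Now (~y43) is unsatisfied and unit — conflict.
Backtrack on y21: now try y21 = 0.
(y23) alone gives y23 = 1.
(~y13) alone gives y13 = 0.
(~y33) alone gives y33 = 0.
(y31) alone gives y31 = 1.
(~y41) alone gives y41 = 0.
(y43) alone gives y43 = 1.
Now (~y43) is unsatisfied and unit — conflict.
Neither y21 = 1 nor y21 = 0 works.
Backtrack on y12: now try y12 = 0.
(y13) alone gives y13 = 1.
(~y23) alone gives y23 = 0.
(~y33) alone gives y33 = 0.
(~y43) alone gives y43 = 0.
Case y21 = 1:
(~y31) alone gives y31 = 0.
(y32) alone gives y32 = 1.
(~y41) alone gives y41 = 0.
(y42) alone gives y42 = 1.
Now (~y42) is unsatisfied and unit — conflict.
Backtrack on y21: now try y21 = 0.
(y22) alone gives y22 = 1.
(~y32) alone gives y32 = 0.
(y31) alone gives y31 = 1.
(~y41) alone gives y41 = 0.
(y42) alone gives y42 = 1.
Now (~y42) is unsatisfied and unit — conflict.
Neither y21 = 1 nor y21 = 0 works.
Neither y12 = 1 nor y12 = 0 works.
Backtrack on y11: now try y11 = 1.
(~y21) alone gives y21 = 0.
(~y31) alone gives y31 = 0.
(~y41) alone gives y41 = 0.
Case y22 = 1:
(~y12) alone gives y12 = 0.
(~y32) alone gives y32 = 0.
(y33) alone gives y33 = 1.
(~y42) alone gives y42 = 0.
(y43) alone gives y43 = 1.
Now (~y43) is unsatisfied and unit — conflict.
Backtrack on y22: now try y22 = 0.
(y23) alone gives y23 = 1.
(~y13) alone gives y13 = 0.
(~y33) alone gives y33 = 0.
(y32) alone gives y32 = 1.
(~y12) alone gives y12 = 0.
(~y42) alone gives y42 = 0.
(y43) alone gives y43 = 1.
Now (~y43) is unsatisfied and unit — conflict.
Neither y22 = 1 nor y22 = 0 works.
Neither y11 = 1 nor y11 = 0 works.
No assignment satisfies every clause.

No, unsatisfiable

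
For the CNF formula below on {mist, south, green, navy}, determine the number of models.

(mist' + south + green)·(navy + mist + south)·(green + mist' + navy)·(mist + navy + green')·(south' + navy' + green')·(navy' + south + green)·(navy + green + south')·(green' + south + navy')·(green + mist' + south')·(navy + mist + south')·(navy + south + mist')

2

There are 2^4 = 16 truth assignments over (mist, south, green, navy).
Check each against the 11 clauses (columns in the order mist, south, green, navy):
  F F F F  ✗ fails (navy + mist + south)
  F F F T  ✗ fails (navy' + south + green)
  F F T F  ✗ fails (navy + mist + south)
  F F T T  ✗ fails (green' + south + navy')
  F T F F  ✗ fails (navy + green + south')
  F T F T  ✓ satisfies all
  F T T F  ✗ fails (mist + navy + green')
  F T T T  ✗ fails (south' + navy' + green')
  T F F F  ✗ fails (mist' + south + green)
  T F F T  ✗ fails (mist' + south + green)
  T F T F  ✗ fails (navy + south + mist')
  T F T T  ✗ fails (green' + south + navy')
  T T F F  ✗ fails (green + mist' + navy)
  T T F T  ✗ fails (green + mist' + south')
  T T T F  ✓ satisfies all
  T T T T  ✗ fails (south' + navy' + green')
2 of the 16 rows are models.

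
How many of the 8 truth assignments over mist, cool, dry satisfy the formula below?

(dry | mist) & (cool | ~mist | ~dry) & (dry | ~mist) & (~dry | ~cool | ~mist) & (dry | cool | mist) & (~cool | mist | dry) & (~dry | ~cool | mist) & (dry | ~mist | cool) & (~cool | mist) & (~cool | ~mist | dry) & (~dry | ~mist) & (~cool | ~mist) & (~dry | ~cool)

There are 2^3 = 8 truth assignments over (mist, cool, dry).
Split on cool. With cool = 1, the clauses containing cool are satisfied and ~cool drops from the rest; 0 of the 2^2 = 4 assignments to the other variables satisfy what remains.
With cool = 0, by the same count on the reduced clause set, 1 assignment works.
(One model: mist=F, cool=F, dry=T.)
Total: 0 + 1 = 1.

1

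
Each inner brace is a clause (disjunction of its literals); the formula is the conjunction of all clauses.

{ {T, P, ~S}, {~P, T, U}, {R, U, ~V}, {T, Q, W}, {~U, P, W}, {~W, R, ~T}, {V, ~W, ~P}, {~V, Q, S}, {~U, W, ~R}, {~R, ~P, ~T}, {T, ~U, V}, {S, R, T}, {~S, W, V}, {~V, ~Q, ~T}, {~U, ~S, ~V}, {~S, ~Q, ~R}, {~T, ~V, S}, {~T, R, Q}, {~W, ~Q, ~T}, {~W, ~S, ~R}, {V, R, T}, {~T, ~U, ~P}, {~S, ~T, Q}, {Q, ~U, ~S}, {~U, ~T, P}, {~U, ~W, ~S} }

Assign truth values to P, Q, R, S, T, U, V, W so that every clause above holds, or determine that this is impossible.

Branch on T: set T = 0.
Branch on P: set P = 0.
The clause (~S) is unit, so S = 0.
The clause (R) is unit, so R = 1.
Branch on Q: set Q = 1.
Branch on U: set U = 0.
Every clause is now satisfied; V, W are unconstrained.

P ↦ 0,  Q ↦ 1,  R ↦ 1,  S ↦ 0,  T ↦ 0,  U ↦ 0,  V ↦ 0,  W ↦ 1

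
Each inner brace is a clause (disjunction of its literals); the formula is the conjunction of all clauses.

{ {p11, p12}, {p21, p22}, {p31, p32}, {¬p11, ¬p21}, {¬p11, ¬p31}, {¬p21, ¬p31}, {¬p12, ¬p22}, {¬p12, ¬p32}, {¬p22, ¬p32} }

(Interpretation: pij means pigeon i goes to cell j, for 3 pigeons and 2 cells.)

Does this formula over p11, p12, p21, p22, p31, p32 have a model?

Try p11 = True.
From the singleton clause (¬p21), p21 = False.
From the singleton clause (p22), p22 = True.
From the singleton clause (¬p31), p31 = False.
From the singleton clause (p32), p32 = True.
That conflicts with the unit clause (¬p32).
So p11 must be the other value — set p11 = False.
From the singleton clause (p12), p12 = True.
From the singleton clause (¬p22), p22 = False.
From the singleton clause (p21), p21 = True.
From the singleton clause (¬p31), p31 = False.
From the singleton clause (p32), p32 = True.
That conflicts with the unit clause (¬p32).
Either choice for p11 ends in contradiction.
No assignment satisfies every clause.

No, unsatisfiable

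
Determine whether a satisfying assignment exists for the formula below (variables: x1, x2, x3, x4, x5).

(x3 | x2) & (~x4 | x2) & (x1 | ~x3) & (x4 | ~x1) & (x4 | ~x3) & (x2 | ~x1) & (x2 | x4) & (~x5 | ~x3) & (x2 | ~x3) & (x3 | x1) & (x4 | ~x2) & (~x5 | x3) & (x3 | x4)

Yes, satisfiable

Branch on x3: set x3 = 1.
From the singleton clause (x1), x1 = 1.
From the singleton clause (x4), x4 = 1.
From the singleton clause (x2), x2 = 1.
From the singleton clause (~x5), x5 = 0.
Every clause now holds.
A satisfying assignment: x1=1; x2=1; x3=1; x4=1; x5=0.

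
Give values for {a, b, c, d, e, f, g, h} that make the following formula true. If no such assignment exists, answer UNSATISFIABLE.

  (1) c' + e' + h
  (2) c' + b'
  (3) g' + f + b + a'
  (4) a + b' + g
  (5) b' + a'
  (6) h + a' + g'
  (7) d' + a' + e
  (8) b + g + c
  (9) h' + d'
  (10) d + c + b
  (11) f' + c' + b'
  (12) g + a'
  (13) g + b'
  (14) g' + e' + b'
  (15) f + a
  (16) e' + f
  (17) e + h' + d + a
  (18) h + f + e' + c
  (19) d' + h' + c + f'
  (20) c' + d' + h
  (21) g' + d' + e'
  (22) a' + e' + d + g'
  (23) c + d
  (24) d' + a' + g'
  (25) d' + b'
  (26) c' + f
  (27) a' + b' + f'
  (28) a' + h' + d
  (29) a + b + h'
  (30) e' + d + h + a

a: 0; b: 0; c: 0; d: 1; e: 0; f: 1; g: 1; h: 0

Suppose c = 0.
Unit clause (d) forces d = 1.
Unit clause (h') forces h = 0.
Unit clause (b') forces b = 0.
Unit clause (g) forces g = 1.
Unit clause (a') forces a = 0.
Unit clause (f) forces f = 1.
Unit clause (e') forces e = 0.
This assignment satisfies each clause.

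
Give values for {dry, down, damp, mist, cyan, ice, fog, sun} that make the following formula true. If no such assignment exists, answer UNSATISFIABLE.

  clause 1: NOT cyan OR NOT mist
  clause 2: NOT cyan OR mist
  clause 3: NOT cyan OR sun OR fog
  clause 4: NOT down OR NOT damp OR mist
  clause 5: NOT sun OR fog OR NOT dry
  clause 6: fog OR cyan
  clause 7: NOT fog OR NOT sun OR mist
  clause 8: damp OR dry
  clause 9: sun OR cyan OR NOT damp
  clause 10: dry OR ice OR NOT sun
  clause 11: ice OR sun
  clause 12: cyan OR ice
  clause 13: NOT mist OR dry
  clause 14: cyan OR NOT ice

Case cyan = false:
(fog) alone gives fog = true.
(ice) alone gives ice = true.
But (NOT ice) is also a unit clause — contradiction.
Undo cyan and try cyan = true.
(NOT mist) alone gives mist = false.
But (mist) is also a unit clause — contradiction.
Both values of cyan lead to a conflict.

UNSATISFIABLE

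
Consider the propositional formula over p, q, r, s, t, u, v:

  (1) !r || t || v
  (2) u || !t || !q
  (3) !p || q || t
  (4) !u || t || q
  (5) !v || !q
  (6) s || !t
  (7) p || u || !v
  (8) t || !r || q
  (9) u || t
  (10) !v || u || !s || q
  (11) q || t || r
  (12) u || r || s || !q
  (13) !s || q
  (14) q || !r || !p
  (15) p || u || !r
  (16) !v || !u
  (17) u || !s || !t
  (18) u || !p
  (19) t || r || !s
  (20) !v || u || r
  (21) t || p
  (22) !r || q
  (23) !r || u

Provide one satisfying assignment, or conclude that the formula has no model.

p=true,  q=true,  r=false,  s=false,  t=false,  u=true,  v=false

Suppose v = false.
Suppose r = false.
Suppose s = false.
From the singleton clause (!t), t = false.
From the singleton clause (u), u = true.
From the singleton clause (q), q = true.
From the singleton clause (p), p = true.
Every clause now holds.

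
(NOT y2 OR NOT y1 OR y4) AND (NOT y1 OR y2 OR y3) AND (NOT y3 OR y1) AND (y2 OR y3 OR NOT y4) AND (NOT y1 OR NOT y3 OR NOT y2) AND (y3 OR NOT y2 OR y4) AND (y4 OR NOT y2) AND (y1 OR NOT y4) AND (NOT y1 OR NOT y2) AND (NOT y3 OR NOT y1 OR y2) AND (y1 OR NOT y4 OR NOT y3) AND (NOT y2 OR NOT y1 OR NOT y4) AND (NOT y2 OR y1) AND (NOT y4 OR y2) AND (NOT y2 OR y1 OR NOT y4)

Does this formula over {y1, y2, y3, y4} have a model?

Branch on y3: set y3 = false.
Branch on y1: set y1 = false.
From the singleton clause (NOT y4), y4 = false.
From the singleton clause (NOT y2), y2 = false.
All clauses are satisfied.
A satisfying assignment: y1 ↦ false; y2 ↦ false; y3 ↦ false; y4 ↦ false.

Yes, satisfiable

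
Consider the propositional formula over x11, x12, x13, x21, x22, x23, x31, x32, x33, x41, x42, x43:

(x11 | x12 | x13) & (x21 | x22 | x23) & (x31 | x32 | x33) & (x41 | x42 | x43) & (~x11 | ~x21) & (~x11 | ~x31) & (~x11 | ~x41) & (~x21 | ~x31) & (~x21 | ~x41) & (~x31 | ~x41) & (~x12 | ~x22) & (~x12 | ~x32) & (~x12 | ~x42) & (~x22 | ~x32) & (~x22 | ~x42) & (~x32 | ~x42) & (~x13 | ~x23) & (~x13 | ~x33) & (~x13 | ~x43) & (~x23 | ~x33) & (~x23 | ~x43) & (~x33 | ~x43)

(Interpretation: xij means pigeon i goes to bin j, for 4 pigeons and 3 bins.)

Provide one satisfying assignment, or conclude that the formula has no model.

Suppose x11 = 0.
Suppose x12 = 1.
(~x22) alone gives x22 = 0.
(~x32) alone gives x32 = 0.
(~x42) alone gives x42 = 0.
Suppose x21 = 1.
(~x31) alone gives x31 = 0.
(x33) alone gives x33 = 1.
(~x41) alone gives x41 = 0.
(x43) alone gives x43 = 1.
That conflicts with the unit clause (~x43).
Backtrack on x21: now try x21 = 0.
(x23) alone gives x23 = 1.
(~x13) alone gives x13 = 0.
(~x33) alone gives x33 = 0.
(x31) alone gives x31 = 1.
(~x41) alone gives x41 = 0.
(x43) alone gives x43 = 1.
That conflicts with the unit clause (~x43).
Both values of x21 lead to a conflict.
Backtrack on x12: now try x12 = 0.
(x13) alone gives x13 = 1.
(~x23) alone gives x23 = 0.
(~x33) alone gives x33 = 0.
(~x43) alone gives x43 = 0.
Suppose x21 = 1.
(~x31) alone gives x31 = 0.
(x32) alone gives x32 = 1.
(~x41) alone gives x41 = 0.
(x42) alone gives x42 = 1.
That conflicts with the unit clause (~x42).
Backtrack on x21: now try x21 = 0.
(x22) alone gives x22 = 1.
(~x32) alone gives x32 = 0.
(x31) alone gives x31 = 1.
(~x41) alone gives x41 = 0.
(x42) alone gives x42 = 1.
That conflicts with the unit clause (~x42).
Both values of x21 lead to a conflict.
Both values of x12 lead to a conflict.
Backtrack on x11: now try x11 = 1.
(~x21) alone gives x21 = 0.
(~x31) alone gives x31 = 0.
(~x41) alone gives x41 = 0.
Suppose x22 = 1.
(~x12) alone gives x12 = 0.
(~x32) alone gives x32 = 0.
(x33) alone gives x33 = 1.
(~x42) alone gives x42 = 0.
(x43) alone gives x43 = 1.
That conflicts with the unit clause (~x43).
Backtrack on x22: now try x22 = 0.
(x23) alone gives x23 = 1.
(~x13) alone gives x13 = 0.
(~x33) alone gives x33 = 0.
(x32) alone gives x32 = 1.
(~x12) alone gives x12 = 0.
(~x42) alone gives x42 = 0.
(x43) alone gives x43 = 1.
That conflicts with the unit clause (~x43).
Both values of x22 lead to a conflict.
Both values of x11 lead to a conflict.

UNSATISFIABLE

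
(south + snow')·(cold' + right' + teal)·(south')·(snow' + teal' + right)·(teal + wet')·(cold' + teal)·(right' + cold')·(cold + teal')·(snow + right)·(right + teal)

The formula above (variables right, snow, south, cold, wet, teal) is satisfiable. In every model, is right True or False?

Suppose right = 0.
Unit clause (south') forces south = 0.
Unit clause (snow') forces snow = 0.
Now (snow) is unsatisfied and unit — conflict.
So every satisfying assignment has right = True.

True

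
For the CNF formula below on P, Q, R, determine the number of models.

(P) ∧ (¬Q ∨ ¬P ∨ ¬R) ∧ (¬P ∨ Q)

There are 2^3 = 8 truth assignments over (P, Q, R).
Split on P. With P = True, the clauses containing P are satisfied and ¬P drops from the rest; 1 of the 2^2 = 4 assignments to the other variables satisfy what remains.
With P = False, by the same count on the reduced clause set, 0 assignments work.
(One model: P=T, Q=T, R=F.)
Total: 1 + 0 = 1.

1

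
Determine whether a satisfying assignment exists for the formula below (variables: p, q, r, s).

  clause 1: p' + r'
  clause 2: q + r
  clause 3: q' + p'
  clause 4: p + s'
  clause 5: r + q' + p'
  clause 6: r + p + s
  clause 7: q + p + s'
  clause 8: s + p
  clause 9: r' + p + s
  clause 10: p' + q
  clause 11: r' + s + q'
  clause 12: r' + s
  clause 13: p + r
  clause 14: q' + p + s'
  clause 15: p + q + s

No, unsatisfiable

Branch on p: set p = 0.
The clause (s') is unit, so s = 0.
But (s) is also a unit clause — contradiction.
That branch fails; take p = 1 instead.
The clause (r') is unit, so r = 0.
The clause (q) is unit, so q = 1.
But (q') is also a unit clause — contradiction.
Both values of p lead to a conflict.
No assignment satisfies every clause.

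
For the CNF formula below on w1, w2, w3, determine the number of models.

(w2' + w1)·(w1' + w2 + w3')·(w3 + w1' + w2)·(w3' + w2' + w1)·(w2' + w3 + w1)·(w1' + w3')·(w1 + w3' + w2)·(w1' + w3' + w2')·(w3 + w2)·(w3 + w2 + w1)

1

There are 2^3 = 8 truth assignments over (w1, w2, w3).
Split on w3. With w3 = 1, the clauses containing w3 are satisfied and w3' drops from the rest; 0 of the 2^2 = 4 assignments to the other variables satisfy what remains.
With w3 = 0, by the same count on the reduced clause set, 1 assignment works.
Total: 0 + 1 = 1.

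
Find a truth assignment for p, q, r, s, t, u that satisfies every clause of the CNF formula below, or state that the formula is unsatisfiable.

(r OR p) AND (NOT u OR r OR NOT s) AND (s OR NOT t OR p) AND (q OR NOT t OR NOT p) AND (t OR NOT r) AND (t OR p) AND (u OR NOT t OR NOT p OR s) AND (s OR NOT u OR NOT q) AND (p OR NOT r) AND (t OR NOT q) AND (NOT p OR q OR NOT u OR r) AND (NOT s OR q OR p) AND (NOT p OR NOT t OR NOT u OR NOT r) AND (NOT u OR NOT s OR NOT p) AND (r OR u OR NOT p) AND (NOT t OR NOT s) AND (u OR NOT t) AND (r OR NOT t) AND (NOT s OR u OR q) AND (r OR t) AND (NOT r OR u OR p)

Suppose r = true.
Unit clause (t) forces t = true.
Unit clause (p) forces p = true.
Unit clause (q) forces q = true.
Unit clause (NOT u) forces u = false.
But (u) is also a unit clause — contradiction.
Undo r and try r = false.
Unit clause (p) forces p = true.
Unit clause (u) forces u = true.
Unit clause (NOT s) forces s = false.
Unit clause (NOT q) forces q = false.
But (q) is also a unit clause — contradiction.
Both values of r lead to a conflict.

UNSATISFIABLE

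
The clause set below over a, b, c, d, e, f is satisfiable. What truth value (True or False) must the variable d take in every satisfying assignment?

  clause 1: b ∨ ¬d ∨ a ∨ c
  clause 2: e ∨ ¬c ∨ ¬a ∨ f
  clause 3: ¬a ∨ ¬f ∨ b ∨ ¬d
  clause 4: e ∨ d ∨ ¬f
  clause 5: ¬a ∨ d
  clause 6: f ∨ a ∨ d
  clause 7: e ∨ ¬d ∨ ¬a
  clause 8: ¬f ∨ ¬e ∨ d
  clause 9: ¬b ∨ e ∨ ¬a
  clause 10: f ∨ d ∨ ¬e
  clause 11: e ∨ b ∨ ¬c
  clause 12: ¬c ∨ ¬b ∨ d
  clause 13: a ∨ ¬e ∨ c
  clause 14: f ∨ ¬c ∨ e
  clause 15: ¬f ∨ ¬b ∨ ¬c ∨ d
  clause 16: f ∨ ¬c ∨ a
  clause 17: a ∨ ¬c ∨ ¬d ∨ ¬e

True

Suppose d = False.
From the singleton clause (¬a), a = False.
From the singleton clause (f), f = True.
From the singleton clause (e), e = True.
That conflicts with the unit clause (¬e).
So every satisfying assignment has d = True.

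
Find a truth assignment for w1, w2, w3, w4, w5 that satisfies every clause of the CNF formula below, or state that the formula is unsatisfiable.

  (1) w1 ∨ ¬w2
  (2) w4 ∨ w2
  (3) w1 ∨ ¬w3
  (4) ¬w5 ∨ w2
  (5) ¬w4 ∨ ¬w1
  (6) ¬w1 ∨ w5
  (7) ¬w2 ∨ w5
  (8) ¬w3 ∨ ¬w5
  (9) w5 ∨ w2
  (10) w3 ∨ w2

Try w1 = True.
From the singleton clause (¬w4), w4 = False.
From the singleton clause (w2), w2 = True.
From the singleton clause (w5), w5 = True.
From the singleton clause (¬w3), w3 = False.
All clauses are satisfied.

w1: True,  w2: True,  w3: False,  w4: False,  w5: True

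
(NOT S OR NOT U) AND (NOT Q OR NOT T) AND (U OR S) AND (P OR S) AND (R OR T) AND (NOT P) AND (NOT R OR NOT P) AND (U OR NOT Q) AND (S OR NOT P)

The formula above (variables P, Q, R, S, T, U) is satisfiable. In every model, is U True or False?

False

Suppose U = true.
The clause (NOT S) is unit, so S = false.
The clause (P) is unit, so P = true.
That conflicts with the unit clause (NOT P).
So every satisfying assignment has U = False.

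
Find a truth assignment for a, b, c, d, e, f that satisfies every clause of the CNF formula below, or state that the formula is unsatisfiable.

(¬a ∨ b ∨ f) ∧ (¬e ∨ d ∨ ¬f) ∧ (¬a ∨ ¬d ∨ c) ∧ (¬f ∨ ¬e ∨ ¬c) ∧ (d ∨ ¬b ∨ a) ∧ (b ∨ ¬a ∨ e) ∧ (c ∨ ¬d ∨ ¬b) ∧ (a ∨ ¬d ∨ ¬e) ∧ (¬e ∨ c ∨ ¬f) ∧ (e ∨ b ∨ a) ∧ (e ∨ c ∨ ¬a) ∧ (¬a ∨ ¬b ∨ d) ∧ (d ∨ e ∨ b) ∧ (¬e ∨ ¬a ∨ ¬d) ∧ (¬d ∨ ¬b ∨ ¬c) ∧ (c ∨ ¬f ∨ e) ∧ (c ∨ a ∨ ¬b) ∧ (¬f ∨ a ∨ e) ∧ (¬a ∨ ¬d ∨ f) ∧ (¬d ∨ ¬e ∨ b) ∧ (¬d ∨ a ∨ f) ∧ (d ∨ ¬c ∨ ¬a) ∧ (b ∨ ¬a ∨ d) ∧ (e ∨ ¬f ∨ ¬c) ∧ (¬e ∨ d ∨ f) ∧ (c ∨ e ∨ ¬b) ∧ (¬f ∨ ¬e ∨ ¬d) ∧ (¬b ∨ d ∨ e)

Case a = False:
Case d = True:
Unit clause (¬e) forces e = False.
Unit clause (b) forces b = True.
Unit clause (c) forces c = True.
Now (¬c) is unsatisfied and unit — conflict.
Backtrack on d: now try d = False.
Unit clause (¬b) forces b = False.
Unit clause (e) forces e = True.
Unit clause (¬f) forces f = False.
Now (f) is unsatisfied and unit — conflict.
Neither d = True nor d = False works.
Backtrack on a: now try a = True.
Case b = True:
Unit clause (d) forces d = True.
Unit clause (c) forces c = True.
Now (¬c) is unsatisfied and unit — conflict.
Backtrack on b: now try b = False.
Unit clause (f) forces f = True.
Unit clause (e) forces e = True.
Unit clause (d) forces d = True.
Now (¬d) is unsatisfied and unit — conflict.
Neither b = True nor b = False works.
Neither a = True nor a = False works.

UNSATISFIABLE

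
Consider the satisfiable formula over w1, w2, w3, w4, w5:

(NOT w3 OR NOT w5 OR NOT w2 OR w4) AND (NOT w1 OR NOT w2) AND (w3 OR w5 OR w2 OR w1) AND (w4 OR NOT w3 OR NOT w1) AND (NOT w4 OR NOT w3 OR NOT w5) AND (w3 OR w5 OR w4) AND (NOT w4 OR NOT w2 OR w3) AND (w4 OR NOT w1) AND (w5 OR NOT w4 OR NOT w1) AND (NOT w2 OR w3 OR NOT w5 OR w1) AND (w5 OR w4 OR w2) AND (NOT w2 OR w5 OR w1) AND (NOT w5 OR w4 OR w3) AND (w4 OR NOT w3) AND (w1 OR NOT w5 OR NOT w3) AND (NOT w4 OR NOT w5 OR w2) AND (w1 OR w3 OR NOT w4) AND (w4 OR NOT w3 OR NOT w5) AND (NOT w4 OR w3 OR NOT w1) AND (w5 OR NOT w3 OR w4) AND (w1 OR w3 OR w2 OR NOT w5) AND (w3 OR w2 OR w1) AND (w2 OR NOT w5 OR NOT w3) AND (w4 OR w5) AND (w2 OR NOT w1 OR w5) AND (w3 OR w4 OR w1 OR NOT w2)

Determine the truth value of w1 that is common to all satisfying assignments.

Suppose w1 = true.
From the singleton clause (NOT w2), w2 = false.
From the singleton clause (w4), w4 = true.
From the singleton clause (w5), w5 = true.
That conflicts with the unit clause (NOT w5).
So every satisfying assignment has w1 = False.

False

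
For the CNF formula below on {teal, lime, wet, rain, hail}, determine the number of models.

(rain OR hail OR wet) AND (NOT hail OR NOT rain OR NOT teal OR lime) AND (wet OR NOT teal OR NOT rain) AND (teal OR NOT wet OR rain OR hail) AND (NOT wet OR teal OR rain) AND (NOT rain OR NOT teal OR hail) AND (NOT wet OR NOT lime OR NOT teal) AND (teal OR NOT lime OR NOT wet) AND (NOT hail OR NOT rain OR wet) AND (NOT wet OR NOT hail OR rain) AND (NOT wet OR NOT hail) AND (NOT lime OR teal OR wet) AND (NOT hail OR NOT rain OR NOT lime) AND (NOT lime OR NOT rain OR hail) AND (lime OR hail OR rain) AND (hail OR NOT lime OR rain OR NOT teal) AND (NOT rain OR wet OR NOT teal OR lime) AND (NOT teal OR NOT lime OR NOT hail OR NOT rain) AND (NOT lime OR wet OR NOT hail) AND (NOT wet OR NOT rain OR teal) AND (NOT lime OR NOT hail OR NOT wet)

There are 2^5 = 32 truth assignments over (teal, lime, wet, rain, hail).
Split on wet. With wet = true, the clauses containing wet are satisfied and NOT wet drops from the rest; 0 of the 2^4 = 16 assignments to the other variables satisfy what remains.
With wet = false, by the same count on the reduced clause set, 3 assignments work.
(One model: teal=F, lime=F, wet=F, rain=F, hail=T.)
Total: 0 + 3 = 3.

3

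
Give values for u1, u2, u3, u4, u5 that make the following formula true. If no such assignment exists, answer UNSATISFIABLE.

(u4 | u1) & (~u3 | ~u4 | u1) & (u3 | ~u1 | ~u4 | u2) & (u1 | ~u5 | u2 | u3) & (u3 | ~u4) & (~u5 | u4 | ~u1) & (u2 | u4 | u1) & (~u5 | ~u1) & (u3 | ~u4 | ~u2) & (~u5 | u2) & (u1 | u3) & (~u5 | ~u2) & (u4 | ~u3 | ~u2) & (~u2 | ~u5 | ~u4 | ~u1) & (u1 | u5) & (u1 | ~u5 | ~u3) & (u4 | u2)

Suppose u4 = 1.
(u3) alone gives u3 = 1.
(u1) alone gives u1 = 1.
(~u5) alone gives u5 = 0.
No clause remains; u2 is free.

u1 ↦ 1; u2 ↦ 1; u3 ↦ 1; u4 ↦ 1; u5 ↦ 0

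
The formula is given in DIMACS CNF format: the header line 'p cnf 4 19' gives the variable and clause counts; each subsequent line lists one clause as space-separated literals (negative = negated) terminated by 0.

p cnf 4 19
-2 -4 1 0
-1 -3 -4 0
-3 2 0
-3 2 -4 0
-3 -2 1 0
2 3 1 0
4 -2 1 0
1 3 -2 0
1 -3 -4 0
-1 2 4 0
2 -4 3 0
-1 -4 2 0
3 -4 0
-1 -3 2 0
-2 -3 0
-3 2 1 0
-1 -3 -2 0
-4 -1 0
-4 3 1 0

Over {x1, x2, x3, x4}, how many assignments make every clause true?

There are 2^4 = 16 truth assignments over (x1, x2, x3, x4).
Check each against the 19 clauses (columns in the order x1, x2, x3, x4):
  F F F F  ✗ fails (x2 ∨ x3 ∨ x1)
  F F F T  ✗ fails (x2 ∨ x3 ∨ x1)
  F F T F  ✗ fails (¬x3 ∨ x2)
  F F T T  ✗ fails (¬x3 ∨ x2)
  F T F F  ✗ fails (x4 ∨ ¬x2 ∨ x1)
  F T F T  ✗ fails (¬x2 ∨ ¬x4 ∨ x1)
  F T T F  ✗ fails (¬x3 ∨ ¬x2 ∨ x1)
  F T T T  ✗ fails (¬x2 ∨ ¬x4 ∨ x1)
  T F F F  ✗ fails (¬x1 ∨ x2 ∨ x4)
  T F F T  ✗ fails (x2 ∨ ¬x4 ∨ x3)
  T F T F  ✗ fails (¬x3 ∨ x2)
  T F T T  ✗ fails (¬x1 ∨ ¬x3 ∨ ¬x4)
  T T F F  ✓ satisfies all
  T T F T  ✗ fails (x3 ∨ ¬x4)
  T T T F  ✗ fails (¬x2 ∨ ¬x3)
  T T T T  ✗ fails (¬x1 ∨ ¬x3 ∨ ¬x4)
1 of the 16 rows is a model.

1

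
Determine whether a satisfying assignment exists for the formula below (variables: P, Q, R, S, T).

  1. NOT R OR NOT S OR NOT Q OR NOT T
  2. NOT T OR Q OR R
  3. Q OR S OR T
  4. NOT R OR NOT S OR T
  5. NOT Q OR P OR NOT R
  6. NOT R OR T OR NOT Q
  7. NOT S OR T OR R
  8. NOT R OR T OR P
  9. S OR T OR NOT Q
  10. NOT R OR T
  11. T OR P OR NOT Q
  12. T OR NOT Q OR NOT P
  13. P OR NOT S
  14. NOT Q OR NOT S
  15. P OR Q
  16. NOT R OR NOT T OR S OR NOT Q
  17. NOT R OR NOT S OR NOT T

Yes

Try R = false.
Try T = true.
The clause (Q) is unit, so Q = true.
The clause (NOT S) is unit, so S = false.
No clause remains; P is free.
A satisfying assignment: P=true; Q=true; R=false; S=false; T=true.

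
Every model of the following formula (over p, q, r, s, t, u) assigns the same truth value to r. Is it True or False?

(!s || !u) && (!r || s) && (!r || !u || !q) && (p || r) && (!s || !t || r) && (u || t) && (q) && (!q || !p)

Suppose r = false.
Unit clause (p) forces p = true.
Unit clause (q) forces q = true.
But (!q) is also a unit clause — contradiction.
So every satisfying assignment has r = True.

True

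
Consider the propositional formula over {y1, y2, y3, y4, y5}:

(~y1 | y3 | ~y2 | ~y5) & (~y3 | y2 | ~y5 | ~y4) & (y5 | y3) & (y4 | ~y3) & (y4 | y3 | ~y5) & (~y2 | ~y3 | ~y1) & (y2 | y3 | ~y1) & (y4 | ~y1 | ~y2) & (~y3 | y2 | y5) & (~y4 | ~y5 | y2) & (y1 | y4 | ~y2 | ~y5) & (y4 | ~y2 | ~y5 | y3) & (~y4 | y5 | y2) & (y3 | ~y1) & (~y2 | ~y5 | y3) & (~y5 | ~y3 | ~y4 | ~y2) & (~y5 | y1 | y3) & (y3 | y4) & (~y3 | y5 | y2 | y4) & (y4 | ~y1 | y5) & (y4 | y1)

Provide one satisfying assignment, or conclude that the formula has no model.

y1: 0,  y2: 1,  y3: 1,  y4: 1,  y5: 0

Branch on y5: set y5 = 0.
From the singleton clause (y3), y3 = 1.
From the singleton clause (y4), y4 = 1.
From the singleton clause (y2), y2 = 1.
From the singleton clause (~y1), y1 = 0.
All clauses are satisfied.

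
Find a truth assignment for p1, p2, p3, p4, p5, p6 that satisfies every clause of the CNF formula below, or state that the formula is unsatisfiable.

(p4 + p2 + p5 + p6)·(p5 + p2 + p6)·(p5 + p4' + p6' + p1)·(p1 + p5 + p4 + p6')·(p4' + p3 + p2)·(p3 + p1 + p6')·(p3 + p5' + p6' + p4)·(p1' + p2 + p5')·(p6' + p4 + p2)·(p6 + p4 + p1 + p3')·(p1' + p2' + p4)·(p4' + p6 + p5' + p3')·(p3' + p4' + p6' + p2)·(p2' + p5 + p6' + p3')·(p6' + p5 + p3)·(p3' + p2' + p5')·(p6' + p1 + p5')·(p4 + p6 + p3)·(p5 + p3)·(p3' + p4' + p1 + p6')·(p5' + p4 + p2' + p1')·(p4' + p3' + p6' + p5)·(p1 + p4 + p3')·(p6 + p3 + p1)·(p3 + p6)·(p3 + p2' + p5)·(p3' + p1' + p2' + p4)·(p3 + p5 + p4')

p1 ↦ 0, p2 ↦ 1, p3 ↦ 1, p4 ↦ 1, p5 ↦ 0, p6 ↦ 0

Suppose p5 = 0.
(p3) alone gives p3 = 1.
Suppose p2 = 1.
(p6') alone gives p6 = 0.
Suppose p4 = 1.
No clause remains; p1 is free.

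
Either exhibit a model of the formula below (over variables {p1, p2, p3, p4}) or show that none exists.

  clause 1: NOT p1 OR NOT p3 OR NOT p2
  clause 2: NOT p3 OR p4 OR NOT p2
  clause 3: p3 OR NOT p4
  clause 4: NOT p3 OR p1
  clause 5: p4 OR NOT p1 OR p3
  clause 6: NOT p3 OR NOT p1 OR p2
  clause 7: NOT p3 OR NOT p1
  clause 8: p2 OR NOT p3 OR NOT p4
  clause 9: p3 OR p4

Case p3 = true:
(p1) alone gives p1 = true.
That conflicts with the unit clause (NOT p1).
Undo p3 and try p3 = false.
(NOT p4) alone gives p4 = false.
That conflicts with the unit clause (p4).
Either choice for p3 ends in contradiction.

UNSATISFIABLE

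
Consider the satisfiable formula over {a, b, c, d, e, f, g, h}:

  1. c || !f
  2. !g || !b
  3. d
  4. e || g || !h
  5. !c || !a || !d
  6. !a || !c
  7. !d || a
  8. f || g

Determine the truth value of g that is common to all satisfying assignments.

Suppose g = false.
(d) alone gives d = true.
(a) alone gives a = true.
(!c) alone gives c = false.
(!f) alone gives f = false.
But (f) is also a unit clause — contradiction.
So every satisfying assignment has g = True.

True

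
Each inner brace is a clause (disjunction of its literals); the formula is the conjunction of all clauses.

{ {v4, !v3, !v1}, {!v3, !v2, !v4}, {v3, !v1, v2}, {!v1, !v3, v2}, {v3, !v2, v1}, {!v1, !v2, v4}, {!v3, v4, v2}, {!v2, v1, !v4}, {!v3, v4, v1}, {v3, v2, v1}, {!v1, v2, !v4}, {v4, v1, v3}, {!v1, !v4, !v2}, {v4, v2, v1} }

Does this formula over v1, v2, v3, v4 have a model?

Try v4 = true.
Try v3 = true.
The clause (!v2) is unit, so v2 = false.
The clause (!v1) is unit, so v1 = false.
All clauses are satisfied.
A satisfying assignment: v1: false, v2: false, v3: true, v4: true.

Yes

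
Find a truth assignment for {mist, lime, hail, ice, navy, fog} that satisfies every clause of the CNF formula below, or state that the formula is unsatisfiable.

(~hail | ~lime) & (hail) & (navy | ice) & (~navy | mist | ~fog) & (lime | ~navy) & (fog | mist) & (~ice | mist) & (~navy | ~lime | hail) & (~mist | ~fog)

mist=1, lime=0, hail=1, ice=1, navy=0, fog=0

Unit clause (hail) forces hail = 1.
Unit clause (~lime) forces lime = 0.
Unit clause (~navy) forces navy = 0.
Unit clause (ice) forces ice = 1.
Unit clause (mist) forces mist = 1.
Unit clause (~fog) forces fog = 0.
This assignment satisfies each clause.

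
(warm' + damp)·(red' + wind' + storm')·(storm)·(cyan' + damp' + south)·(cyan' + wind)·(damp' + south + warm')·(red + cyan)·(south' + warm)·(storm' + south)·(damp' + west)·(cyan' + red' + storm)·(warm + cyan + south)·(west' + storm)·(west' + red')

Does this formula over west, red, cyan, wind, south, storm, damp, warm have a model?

(storm) alone gives storm = 1.
(south) alone gives south = 1.
(warm) alone gives warm = 1.
(damp) alone gives damp = 1.
(west) alone gives west = 1.
(red') alone gives red = 0.
(cyan) alone gives cyan = 1.
(wind) alone gives wind = 1.
This assignment satisfies each clause.
A satisfying assignment: west=1, red=0, cyan=1, wind=1, south=1, storm=1, damp=1, warm=1.

Yes, satisfiable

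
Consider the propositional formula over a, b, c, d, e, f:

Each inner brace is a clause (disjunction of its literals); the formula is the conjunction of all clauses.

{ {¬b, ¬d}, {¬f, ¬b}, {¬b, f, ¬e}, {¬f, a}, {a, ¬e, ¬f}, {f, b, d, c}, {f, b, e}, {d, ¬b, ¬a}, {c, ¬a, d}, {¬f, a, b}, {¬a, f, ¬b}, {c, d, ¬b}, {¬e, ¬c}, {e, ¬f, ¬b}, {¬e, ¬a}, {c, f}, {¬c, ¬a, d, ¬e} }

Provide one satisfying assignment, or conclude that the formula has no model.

a: True; b: False; c: True; d: True; e: False; f: True

Try b = False.
Try f = True.
(a) alone gives a = True.
(¬e) alone gives e = False.
Try c = True.
Every clause is now satisfied; d is unconstrained.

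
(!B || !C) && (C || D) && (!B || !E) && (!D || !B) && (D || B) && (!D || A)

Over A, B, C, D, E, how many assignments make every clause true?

4

There are 2^5 = 32 truth assignments over (A, B, C, D, E).
Split on C. With C = true, the clauses containing C are satisfied and !C drops from the rest; 2 of the 2^4 = 16 assignments to the other variables satisfy what remains.
With C = false, by the same count on the reduced clause set, 2 assignments work.
(One model: A=T, B=F, C=F, D=T, E=F.)
Total: 2 + 2 = 4.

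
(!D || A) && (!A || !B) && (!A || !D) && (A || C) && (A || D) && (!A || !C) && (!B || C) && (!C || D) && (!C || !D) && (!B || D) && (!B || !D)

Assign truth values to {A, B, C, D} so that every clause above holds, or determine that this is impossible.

Branch on D: set D = false.
(A) alone gives A = true.
(!B) alone gives B = false.
(!C) alone gives C = false.
Every clause now holds.

A: true; B: false; C: false; D: false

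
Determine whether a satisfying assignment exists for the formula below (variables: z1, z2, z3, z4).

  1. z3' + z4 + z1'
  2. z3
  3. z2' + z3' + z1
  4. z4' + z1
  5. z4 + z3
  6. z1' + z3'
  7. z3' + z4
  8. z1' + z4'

(z3) alone gives z3 = 1.
(z1') alone gives z1 = 0.
(z2') alone gives z2 = 0.
(z4') alone gives z4 = 0.
But (z4) is also a unit clause — contradiction.
No assignment satisfies every clause.

No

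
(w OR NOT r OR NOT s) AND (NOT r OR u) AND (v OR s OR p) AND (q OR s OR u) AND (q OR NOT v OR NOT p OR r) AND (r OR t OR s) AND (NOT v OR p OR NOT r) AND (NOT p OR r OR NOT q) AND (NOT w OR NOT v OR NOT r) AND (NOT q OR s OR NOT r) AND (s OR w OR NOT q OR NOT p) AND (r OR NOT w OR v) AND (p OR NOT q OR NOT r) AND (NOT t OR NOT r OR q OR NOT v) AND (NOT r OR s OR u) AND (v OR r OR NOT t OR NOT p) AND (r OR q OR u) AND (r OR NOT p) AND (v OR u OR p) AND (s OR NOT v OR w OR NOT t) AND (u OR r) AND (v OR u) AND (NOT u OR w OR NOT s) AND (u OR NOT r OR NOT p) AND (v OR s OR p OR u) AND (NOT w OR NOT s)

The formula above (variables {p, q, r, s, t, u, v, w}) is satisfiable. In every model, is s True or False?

False

Suppose s = true.
From the singleton clause (NOT w), w = false.
From the singleton clause (NOT r), r = false.
From the singleton clause (NOT p), p = false.
From the singleton clause (u), u = true.
That conflicts with the unit clause (NOT u).
So every satisfying assignment has s = False.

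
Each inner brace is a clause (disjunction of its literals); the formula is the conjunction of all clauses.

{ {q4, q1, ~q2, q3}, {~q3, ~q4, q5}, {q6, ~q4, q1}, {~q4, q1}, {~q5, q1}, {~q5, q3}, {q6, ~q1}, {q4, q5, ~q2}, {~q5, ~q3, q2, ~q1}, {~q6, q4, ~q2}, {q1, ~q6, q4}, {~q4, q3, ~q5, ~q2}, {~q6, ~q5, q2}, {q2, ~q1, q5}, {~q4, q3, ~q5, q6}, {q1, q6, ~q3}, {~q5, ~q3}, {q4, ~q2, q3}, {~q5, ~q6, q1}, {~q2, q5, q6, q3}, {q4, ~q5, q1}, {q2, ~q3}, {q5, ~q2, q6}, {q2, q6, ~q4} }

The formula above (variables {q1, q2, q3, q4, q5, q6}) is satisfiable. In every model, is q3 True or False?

False

Suppose q3 = 1.
From the singleton clause (~q5), q5 = 0.
From the singleton clause (~q4), q4 = 0.
From the singleton clause (~q2), q2 = 0.
Now (q2) is unsatisfied and unit — conflict.
So every satisfying assignment has q3 = False.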